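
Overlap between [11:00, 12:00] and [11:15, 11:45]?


30 minutes

Meeting A: 660-720 (in minutes from midnight)
Meeting B: 675-705
Overlap start = max(660, 675) = 675
Overlap end = min(720, 705) = 705
Overlap = max(0, 705 - 675) = 30 min


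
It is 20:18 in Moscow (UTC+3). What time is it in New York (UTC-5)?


12:18

Time difference = UTC-5 - UTC+3 = -8 hours
New hour = (20 -8) mod 24
= 12 mod 24 = 12
Minutes unchanged → 12:18


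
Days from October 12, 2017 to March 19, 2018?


158 days

From October 12, 2017 to March 19, 2018
Rest of October 2017: 31 - 12 = 19
Full months: November 30, December 31, January 31, February 2018 28
Days into March 2018: 19
Total = 19 + 30 + 31 + 31 + 28 + 19 = 158 days


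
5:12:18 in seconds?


Hours: 5 × 3600 = 18000
Minutes: 12 × 60 = 720
Seconds: 18
Total = 18000 + 720 + 18 = 18738

18738 seconds


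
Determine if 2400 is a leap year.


Yes

Rules: divisible by 4 AND (not by 100 OR by 400)
2400 ÷ 4 = 600 exactly → divisible by 4
2400 ÷ 100 = 24 exactly → divisible by 100
2400 ÷ 400 = 6 exactly → divisible by 400
Divisible by 400 → leap year


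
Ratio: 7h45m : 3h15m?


Duration 1: 465 minutes
Duration 2: 195 minutes
Ratio = 465:195
GCD = 15
Simplified = 31:13
As a decimal: 31/13 ≈ 2.38

31:13 (2.38)


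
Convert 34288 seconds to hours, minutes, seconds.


Hours: 34288 ÷ 3600 = 9 remainder 1888
Minutes: 1888 ÷ 60 = 31 remainder 28
Seconds: 28

9h 31m 28s


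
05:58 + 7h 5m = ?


Start: 358 minutes from midnight
Add: 425 minutes
Total: 783 minutes
Hours: 783 ÷ 60 = 13 remainder 3

13:03


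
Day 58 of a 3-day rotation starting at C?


Shifts: A, B, C
Start: C (index 2)
Day 58: (2 + 58 - 1) mod 3
= 59 mod 3
= 2
Index 2 → shift C

Shift C


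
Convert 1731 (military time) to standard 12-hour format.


5:31 PM

Hour: 17
17 - 12 = 5 → PM


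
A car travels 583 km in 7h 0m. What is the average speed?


Distance: 583 km
Time: 7 hours
Speed = 583 / 7 ≈ 83.3 km/h

83.3 km/h


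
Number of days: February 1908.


Month: February (month 2)
February: 28 or 29 (leap year)
1908 leap year? Yes

29 days


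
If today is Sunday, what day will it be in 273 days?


Start: Sunday (index 6)
(6 + 273) mod 7
= 279 mod 7
= 6
Index 6 → Sunday

Sunday


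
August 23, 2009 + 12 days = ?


Start: August 23, 2009
Add 12 days
August 23 → September 1: 31 - 23 + 1 = 9 days (12 - 9 = 3 left)
September 1 + 3 = September 4, 2009

September 4, 2009


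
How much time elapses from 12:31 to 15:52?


End time in minutes: 15×60 + 52 = 952
Start time in minutes: 12×60 + 31 = 751
Difference = 952 - 751 = 201 minutes
= 3 hours 21 minutes

3h 21m


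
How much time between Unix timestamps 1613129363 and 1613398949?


269586 seconds (74.9 hours / 3.12 days)

Difference = 1613398949 - 1613129363 = 269586 seconds
In hours: 269586 / 3600 ≈ 74.9
In days: 269586 / 86400 ≈ 3.12


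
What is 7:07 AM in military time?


Input: 7:07 AM
AM hour stays: 7

07:07


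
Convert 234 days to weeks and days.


Weeks: 234 ÷ 7 = 33 remainder 3

33 weeks 3 days


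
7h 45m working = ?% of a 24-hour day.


32.3%

Time: 465 minutes
Day: 1440 minutes
Percentage = (465/1440) × 100 ≈ 32.3%


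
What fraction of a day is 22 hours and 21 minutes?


0.9313 (93.13%)

Total minutes: 22×60 + 21 = 1341
Day = 24×60 = 1440 minutes
Fraction = 1341/1440 ≈ 0.9313
As a percentage: 1341/1440 × 100 ≈ 93.13%


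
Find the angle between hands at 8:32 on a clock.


64.0°

Hour hand = 8×30 + 32×0.5 = 256.0°
Minute hand = 32×6 = 192°
Difference = |256.0 - 192| = 64.0°


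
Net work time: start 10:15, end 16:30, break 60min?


5h 15m (315 minutes)

Total time = (16×60+30) - (10×60+15)
= 990 - 615 = 375 min
Minus break: 375 - 60 = 315 min
= 5h 15m


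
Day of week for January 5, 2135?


Wednesday

Zeller's congruence:
q=5, m=13, k=34, j=21
h = (5 + ⌊13×14/5⌋ + 34 + ⌊34/4⌋ + ⌊21/4⌋ - 2×21) mod 7
= (5 + 36 + 34 + 8 + 5 - 42) mod 7
= 46 mod 7 = 4
h=4 → Wednesday


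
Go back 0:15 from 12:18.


12:03

Start: 738 minutes from midnight
Subtract: 15 minutes
Remaining: 738 - 15 = 723
Hours: 12, Minutes: 3


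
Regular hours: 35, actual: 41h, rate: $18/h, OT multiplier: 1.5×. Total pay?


Regular: 35h × $18 = $630.00
Overtime: 41 - 35 = 6h
OT pay: 6h × $18 × 1.5 = $162.00
Total = $630.00 + $162.00 = $792.00

$792.00


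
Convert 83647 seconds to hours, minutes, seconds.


23h 14m 7s

Hours: 83647 ÷ 3600 = 23 remainder 847
Minutes: 847 ÷ 60 = 14 remainder 7
Seconds: 7


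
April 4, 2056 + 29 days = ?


May 3, 2056

Start: April 4, 2056
Add 29 days
April 4 → May 1: 30 - 4 + 1 = 27 days (29 - 27 = 2 left)
May 1 + 2 = May 3, 2056


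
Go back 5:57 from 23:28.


Start: 1408 minutes from midnight
Subtract: 357 minutes
Remaining: 1408 - 357 = 1051
Hours: 17, Minutes: 31

17:31


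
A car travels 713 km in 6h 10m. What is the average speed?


115.6 km/h

Distance: 713 km
Time: 6h 10m = 370 min = 370/60 = 37/6 hours
Speed = 713 ÷ (37/6) = 713 × 6 / 37 = 4278/37 ≈ 115.6 km/h


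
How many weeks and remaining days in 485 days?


Weeks: 485 ÷ 7 = 69 remainder 2

69 weeks 2 days


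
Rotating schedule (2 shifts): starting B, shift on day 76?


Shifts: A, B
Start: B (index 1)
Day 76: (1 + 76 - 1) mod 2
= 76 mod 2
= 0
Index 0 → shift A

Shift A


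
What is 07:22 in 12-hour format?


Hour: 7
7 < 12 → AM

7:22 AM


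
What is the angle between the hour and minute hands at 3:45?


157.5°

Hour hand = 3×30 + 45×0.5 = 112.5°
Minute hand = 45×6 = 270°
Difference = |112.5 - 270| = 157.5°


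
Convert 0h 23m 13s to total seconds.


Hours: 0 × 3600 = 0
Minutes: 23 × 60 = 1380
Seconds: 13
Total = 0 + 1380 + 13 = 1393

1393 seconds


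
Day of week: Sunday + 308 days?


Start: Sunday (index 6)
(6 + 308) mod 7
= 314 mod 7
= 6
Index 6 → Sunday

Sunday


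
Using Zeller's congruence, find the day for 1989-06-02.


Friday

Zeller's congruence:
q=2, m=6, k=89, j=19
h = (2 + ⌊13×7/5⌋ + 89 + ⌊89/4⌋ + ⌊19/4⌋ - 2×19) mod 7
= (2 + 18 + 89 + 22 + 4 - 38) mod 7
= 97 mod 7 = 6
h=6 → Friday


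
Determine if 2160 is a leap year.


Rules: divisible by 4 AND (not by 100 OR by 400)
2160 ÷ 4 = 540 exactly → divisible by 4
2160 ÷ 100 = 21 remainder 60 → not divisible by 100
Divisible by 4 but not by 100 → leap year

Yes


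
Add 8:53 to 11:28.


20:21

Start: 688 minutes from midnight
Add: 533 minutes
Total: 1221 minutes
Hours: 1221 ÷ 60 = 20 remainder 21


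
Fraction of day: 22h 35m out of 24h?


0.9410 (94.10%)

Total minutes: 22×60 + 35 = 1355
Day = 24×60 = 1440 minutes
Fraction = 1355/1440 ≈ 0.9410
As a percentage: 1355/1440 × 100 ≈ 94.10%


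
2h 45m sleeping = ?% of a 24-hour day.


Time: 165 minutes
Day: 1440 minutes
Percentage = (165/1440) × 100 ≈ 11.5%

11.5%


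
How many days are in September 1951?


30 days

Month: September (month 9)
September has 30 days


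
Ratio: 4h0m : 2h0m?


2:1 (2.00)

Duration 1: 240 minutes
Duration 2: 120 minutes
Ratio = 240:120
GCD = 120
Simplified = 2:1
As a decimal: 2/1 = 2.00


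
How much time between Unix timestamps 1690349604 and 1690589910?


Difference = 1690589910 - 1690349604 = 240306 seconds
In hours: 240306 / 3600 ≈ 66.8
In days: 240306 / 86400 ≈ 2.78

240306 seconds (66.8 hours / 2.78 days)


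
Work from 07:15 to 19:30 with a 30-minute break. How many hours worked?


11h 45m (705 minutes)

Total time = (19×60+30) - (7×60+15)
= 1170 - 435 = 735 min
Minus break: 735 - 30 = 705 min
= 11h 45m


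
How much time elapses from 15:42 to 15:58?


End time in minutes: 15×60 + 58 = 958
Start time in minutes: 15×60 + 42 = 942
Difference = 958 - 942 = 16 minutes
= 0 hours 16 minutes

0h 16m


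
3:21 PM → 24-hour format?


15:21

Input: 3:21 PM
PM: 3 + 12 = 15


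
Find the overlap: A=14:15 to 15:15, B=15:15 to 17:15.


0 minutes

Meeting A: 855-915 (in minutes from midnight)
Meeting B: 915-1035
Overlap start = max(855, 915) = 915
Overlap end = min(915, 1035) = 915
Overlap = max(0, 915 - 915) = 0 min


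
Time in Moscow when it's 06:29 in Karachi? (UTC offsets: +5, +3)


04:29

Time difference = UTC+3 - UTC+5 = -2 hours
New hour = (6 -2) mod 24
= 4 mod 24 = 4
Minutes unchanged → 04:29


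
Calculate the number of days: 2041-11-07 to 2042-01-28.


From November 7, 2041 to January 28, 2042
Rest of November 2041: 30 - 7 = 23
Full months: December 31
Days into January 2042: 28
Total = 23 + 31 + 28 = 82 days

82 days


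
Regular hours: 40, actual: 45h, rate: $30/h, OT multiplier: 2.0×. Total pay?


Regular: 40h × $30 = $1200.00
Overtime: 45 - 40 = 5h
OT pay: 5h × $30 × 2.0 = $300.00
Total = $1200.00 + $300.00 = $1500.00

$1500.00


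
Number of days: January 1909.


31 days

Month: January (month 1)
January has 31 days


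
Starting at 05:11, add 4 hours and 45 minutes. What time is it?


09:56

Start: 311 minutes from midnight
Add: 285 minutes
Total: 596 minutes
Hours: 596 ÷ 60 = 9 remainder 56


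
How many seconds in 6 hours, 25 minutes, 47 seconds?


23147 seconds

Hours: 6 × 3600 = 21600
Minutes: 25 × 60 = 1500
Seconds: 47
Total = 21600 + 1500 + 47 = 23147


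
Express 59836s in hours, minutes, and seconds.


16h 37m 16s

Hours: 59836 ÷ 3600 = 16 remainder 2236
Minutes: 2236 ÷ 60 = 37 remainder 16
Seconds: 16


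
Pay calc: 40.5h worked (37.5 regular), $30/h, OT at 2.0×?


Regular: 37.5h × $30 = $1125.00
Overtime: 40.5 - 37.5 = 3.0h
OT pay: 3.0h × $30 × 2.0 = $180.00
Total = $1125.00 + $180.00 = $1305.00

$1305.00


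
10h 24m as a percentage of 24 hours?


0.4333 (43.33%)

Total minutes: 10×60 + 24 = 624
Day = 24×60 = 1440 minutes
Fraction = 624/1440 ≈ 0.4333
As a percentage: 624/1440 × 100 ≈ 43.33%


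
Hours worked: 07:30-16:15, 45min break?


Total time = (16×60+15) - (7×60+30)
= 975 - 450 = 525 min
Minus break: 525 - 45 = 480 min
= 8h 0m

8h 0m (480 minutes)


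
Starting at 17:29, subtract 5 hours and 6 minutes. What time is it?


Start: 1049 minutes from midnight
Subtract: 306 minutes
Remaining: 1049 - 306 = 743
Hours: 12, Minutes: 23

12:23


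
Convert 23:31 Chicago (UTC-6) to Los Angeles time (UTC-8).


21:31

Time difference = UTC-8 - UTC-6 = -2 hours
New hour = (23 -2) mod 24
= 21 mod 24 = 21
Minutes unchanged → 21:31


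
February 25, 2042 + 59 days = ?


Start: February 25, 2042
Add 59 days
February 25 → March 1: 28 - 25 + 1 = 4 days (59 - 4 = 55 left)
March 1 → April 1: 31 - 1 + 1 = 31 days (55 - 31 = 24 left)
April 1 + 24 = April 25, 2042

April 25, 2042


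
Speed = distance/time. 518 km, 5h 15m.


Distance: 518 km
Time: 5h 15m = 315 min = 315/60 = 21/4 hours
Speed = 518 ÷ (21/4) = 518 × 4 / 21 = 2072/21 ≈ 98.7 km/h

98.7 km/h


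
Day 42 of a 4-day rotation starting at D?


Shifts: A, B, C, D
Start: D (index 3)
Day 42: (3 + 42 - 1) mod 4
= 44 mod 4
= 0
Index 0 → shift A

Shift A


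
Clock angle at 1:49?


Hour hand = 1×30 + 49×0.5 = 54.5°
Minute hand = 49×6 = 294°
Difference = |54.5 - 294| = 239.5°
Since > 180°: 360 - 239.5 = 120.5°

120.5°


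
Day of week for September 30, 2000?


Saturday

Zeller's congruence:
q=30, m=9, k=0, j=20
h = (30 + ⌊13×10/5⌋ + 0 + ⌊0/4⌋ + ⌊20/4⌋ - 2×20) mod 7
= (30 + 26 + 0 + 0 + 5 - 40) mod 7
= 21 mod 7 = 0
h=0 → Saturday


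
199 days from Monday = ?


Thursday

Start: Monday (index 0)
(0 + 199) mod 7
= 199 mod 7
= 3
Index 3 → Thursday


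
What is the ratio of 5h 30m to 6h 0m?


11:12 (0.92)

Duration 1: 330 minutes
Duration 2: 360 minutes
Ratio = 330:360
GCD = 30
Simplified = 11:12
As a decimal: 11/12 ≈ 0.92


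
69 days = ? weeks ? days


9 weeks 6 days

Weeks: 69 ÷ 7 = 9 remainder 6


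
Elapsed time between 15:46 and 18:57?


3h 11m

End time in minutes: 18×60 + 57 = 1137
Start time in minutes: 15×60 + 46 = 946
Difference = 1137 - 946 = 191 minutes
= 3 hours 11 minutes


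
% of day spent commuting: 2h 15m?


Time: 135 minutes
Day: 1440 minutes
Percentage = (135/1440) × 100 ≈ 9.4%

9.4%


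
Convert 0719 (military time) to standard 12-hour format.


7:19 AM

Hour: 7
7 < 12 → AM


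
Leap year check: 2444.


Yes

Rules: divisible by 4 AND (not by 100 OR by 400)
2444 ÷ 4 = 611 exactly → divisible by 4
2444 ÷ 100 = 24 remainder 44 → not divisible by 100
Divisible by 4 but not by 100 → leap year


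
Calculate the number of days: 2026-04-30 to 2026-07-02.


63 days

From April 30, 2026 to July 2, 2026
Rest of April 2026: 30 - 30 = 0
Full months: May 31, June 30
Days into July 2026: 2
Total = 0 + 31 + 30 + 2 = 63 days


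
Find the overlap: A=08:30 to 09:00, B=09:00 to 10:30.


Meeting A: 510-540 (in minutes from midnight)
Meeting B: 540-630
Overlap start = max(510, 540) = 540
Overlap end = min(540, 630) = 540
Overlap = max(0, 540 - 540) = 0 min

0 minutes


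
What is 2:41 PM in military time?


14:41

Input: 2:41 PM
PM: 2 + 12 = 14


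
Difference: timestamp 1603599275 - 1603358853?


Difference = 1603599275 - 1603358853 = 240422 seconds
In hours: 240422 / 3600 ≈ 66.8
In days: 240422 / 86400 ≈ 2.78

240422 seconds (66.8 hours / 2.78 days)


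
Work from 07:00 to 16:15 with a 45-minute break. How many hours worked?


Total time = (16×60+15) - (7×60+0)
= 975 - 420 = 555 min
Minus break: 555 - 45 = 510 min
= 8h 30m

8h 30m (510 minutes)


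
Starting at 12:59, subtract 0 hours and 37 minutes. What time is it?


Start: 779 minutes from midnight
Subtract: 37 minutes
Remaining: 779 - 37 = 742
Hours: 12, Minutes: 22

12:22


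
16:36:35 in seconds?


59795 seconds

Hours: 16 × 3600 = 57600
Minutes: 36 × 60 = 2160
Seconds: 35
Total = 57600 + 2160 + 35 = 59795


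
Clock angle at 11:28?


Hour hand = 11×30 + 28×0.5 = 344.0°
Minute hand = 28×6 = 168°
Difference = |344.0 - 168| = 176.0°

176.0°


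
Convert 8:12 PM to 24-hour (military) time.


20:12

Input: 8:12 PM
PM: 8 + 12 = 20


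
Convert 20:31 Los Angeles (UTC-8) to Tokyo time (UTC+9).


13:31 (next day)

Time difference = UTC+9 - UTC-8 = +17 hours
New hour = (20 + 17) mod 24
= 37 mod 24 = 13
Minutes unchanged → 13:31; 37 ≥ 24 → next day


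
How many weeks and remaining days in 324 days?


46 weeks 2 days

Weeks: 324 ÷ 7 = 46 remainder 2


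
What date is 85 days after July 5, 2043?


Start: July 5, 2043
Add 85 days
July 5 → August 1: 31 - 5 + 1 = 27 days (85 - 27 = 58 left)
August 1 → September 1: 31 - 1 + 1 = 31 days (58 - 31 = 27 left)
September 1 + 27 = September 28, 2043

September 28, 2043


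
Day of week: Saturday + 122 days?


Tuesday

Start: Saturday (index 5)
(5 + 122) mod 7
= 127 mod 7
= 1
Index 1 → Tuesday


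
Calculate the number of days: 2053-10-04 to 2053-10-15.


11 days

From October 4, 2053 to October 15, 2053
Same month: 15 - 4 = 11 days


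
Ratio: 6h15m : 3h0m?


25:12 (2.08)

Duration 1: 375 minutes
Duration 2: 180 minutes
Ratio = 375:180
GCD = 15
Simplified = 25:12
As a decimal: 25/12 ≈ 2.08


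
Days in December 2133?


Month: December (month 12)
December has 31 days

31 days


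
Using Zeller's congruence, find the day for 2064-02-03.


Zeller's congruence:
q=3, m=14, k=63, j=20
h = (3 + ⌊13×15/5⌋ + 63 + ⌊63/4⌋ + ⌊20/4⌋ - 2×20) mod 7
= (3 + 39 + 63 + 15 + 5 - 40) mod 7
= 85 mod 7 = 1
h=1 → Sunday

Sunday


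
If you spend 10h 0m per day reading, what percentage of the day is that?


41.7%

Time: 600 minutes
Day: 1440 minutes
Percentage = (600/1440) × 100 ≈ 41.7%


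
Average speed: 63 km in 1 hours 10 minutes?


54.0 km/h

Distance: 63 km
Time: 1h 10m = 70 min = 70/60 = 7/6 hours
Speed = 63 ÷ (7/6) = 63 × 6 / 7 = 378/7 = 54.0 km/h


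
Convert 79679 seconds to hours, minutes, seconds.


22h 7m 59s

Hours: 79679 ÷ 3600 = 22 remainder 479
Minutes: 479 ÷ 60 = 7 remainder 59
Seconds: 59


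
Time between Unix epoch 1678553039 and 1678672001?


118962 seconds (33.0 hours / 1.38 days)

Difference = 1678672001 - 1678553039 = 118962 seconds
In hours: 118962 / 3600 ≈ 33.0
In days: 118962 / 86400 ≈ 1.38


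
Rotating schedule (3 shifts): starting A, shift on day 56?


Shift B

Shifts: A, B, C
Start: A (index 0)
Day 56: (0 + 56 - 1) mod 3
= 55 mod 3
= 1
Index 1 → shift B


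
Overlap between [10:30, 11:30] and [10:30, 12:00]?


Meeting A: 630-690 (in minutes from midnight)
Meeting B: 630-720
Overlap start = max(630, 630) = 630
Overlap end = min(690, 720) = 690
Overlap = max(0, 690 - 630) = 60 min

60 minutes


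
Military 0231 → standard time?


Hour: 2
2 < 12 → AM

2:31 AM


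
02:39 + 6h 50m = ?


Start: 159 minutes from midnight
Add: 410 minutes
Total: 569 minutes
Hours: 569 ÷ 60 = 9 remainder 29

09:29


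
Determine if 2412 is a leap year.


Rules: divisible by 4 AND (not by 100 OR by 400)
2412 ÷ 4 = 603 exactly → divisible by 4
2412 ÷ 100 = 24 remainder 12 → not divisible by 100
Divisible by 4 but not by 100 → leap year

Yes


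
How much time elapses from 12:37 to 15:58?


3h 21m

End time in minutes: 15×60 + 58 = 958
Start time in minutes: 12×60 + 37 = 757
Difference = 958 - 757 = 201 minutes
= 3 hours 21 minutes


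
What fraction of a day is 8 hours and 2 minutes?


0.3347 (33.47%)

Total minutes: 8×60 + 2 = 482
Day = 24×60 = 1440 minutes
Fraction = 482/1440 ≈ 0.3347
As a percentage: 482/1440 × 100 ≈ 33.47%


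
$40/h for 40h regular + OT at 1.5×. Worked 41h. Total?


Regular: 40h × $40 = $1600.00
Overtime: 41 - 40 = 1h
OT pay: 1h × $40 × 1.5 = $60.00
Total = $1600.00 + $60.00 = $1660.00

$1660.00


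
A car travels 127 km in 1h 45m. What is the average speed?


72.6 km/h

Distance: 127 km
Time: 1h 45m = 105 min = 105/60 = 7/4 hours
Speed = 127 ÷ (7/4) = 127 × 4 / 7 = 508/7 ≈ 72.6 km/h


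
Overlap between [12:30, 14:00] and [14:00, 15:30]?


Meeting A: 750-840 (in minutes from midnight)
Meeting B: 840-930
Overlap start = max(750, 840) = 840
Overlap end = min(840, 930) = 840
Overlap = max(0, 840 - 840) = 0 min

0 minutes


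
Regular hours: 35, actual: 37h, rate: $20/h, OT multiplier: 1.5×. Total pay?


Regular: 35h × $20 = $700.00
Overtime: 37 - 35 = 2h
OT pay: 2h × $20 × 1.5 = $60.00
Total = $700.00 + $60.00 = $760.00

$760.00


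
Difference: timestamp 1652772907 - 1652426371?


Difference = 1652772907 - 1652426371 = 346536 seconds
In hours: 346536 / 3600 ≈ 96.3
In days: 346536 / 86400 ≈ 4.01

346536 seconds (96.3 hours / 4.01 days)


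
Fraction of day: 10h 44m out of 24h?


0.4472 (44.72%)

Total minutes: 10×60 + 44 = 644
Day = 24×60 = 1440 minutes
Fraction = 644/1440 ≈ 0.4472
As a percentage: 644/1440 × 100 ≈ 44.72%


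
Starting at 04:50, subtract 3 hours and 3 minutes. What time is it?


Start: 290 minutes from midnight
Subtract: 183 minutes
Remaining: 290 - 183 = 107
Hours: 1, Minutes: 47

01:47


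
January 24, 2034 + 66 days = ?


Start: January 24, 2034
Add 66 days
January 24 → February 1: 31 - 24 + 1 = 8 days (66 - 8 = 58 left)
February 1 → March 1: 28 - 1 + 1 = 28 days (58 - 28 = 30 left)
March 1 + 30 = March 31, 2034

March 31, 2034


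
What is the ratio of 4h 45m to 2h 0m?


19:8 (2.38)

Duration 1: 285 minutes
Duration 2: 120 minutes
Ratio = 285:120
GCD = 15
Simplified = 19:8
As a decimal: 19/8 ≈ 2.38


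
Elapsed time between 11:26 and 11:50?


0h 24m

End time in minutes: 11×60 + 50 = 710
Start time in minutes: 11×60 + 26 = 686
Difference = 710 - 686 = 24 minutes
= 0 hours 24 minutes


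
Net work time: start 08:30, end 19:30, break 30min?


Total time = (19×60+30) - (8×60+30)
= 1170 - 510 = 660 min
Minus break: 660 - 30 = 630 min
= 10h 30m

10h 30m (630 minutes)


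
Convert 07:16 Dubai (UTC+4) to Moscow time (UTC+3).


Time difference = UTC+3 - UTC+4 = -1 hours
New hour = (7 -1) mod 24
= 6 mod 24 = 6
Minutes unchanged → 06:16

06:16


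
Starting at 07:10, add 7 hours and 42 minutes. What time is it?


14:52

Start: 430 minutes from midnight
Add: 462 minutes
Total: 892 minutes
Hours: 892 ÷ 60 = 14 remainder 52


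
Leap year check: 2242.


Rules: divisible by 4 AND (not by 100 OR by 400)
2242 ÷ 4 = 560 remainder 2 → not divisible by 4
Not divisible by 4 → not a leap year

No


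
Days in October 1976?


Month: October (month 10)
October has 31 days

31 days


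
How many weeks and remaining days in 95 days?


Weeks: 95 ÷ 7 = 13 remainder 4

13 weeks 4 days


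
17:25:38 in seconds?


62738 seconds

Hours: 17 × 3600 = 61200
Minutes: 25 × 60 = 1500
Seconds: 38
Total = 61200 + 1500 + 38 = 62738


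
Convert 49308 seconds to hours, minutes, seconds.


Hours: 49308 ÷ 3600 = 13 remainder 2508
Minutes: 2508 ÷ 60 = 41 remainder 48
Seconds: 48

13h 41m 48s


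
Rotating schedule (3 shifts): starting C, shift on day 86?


Shift A

Shifts: A, B, C
Start: C (index 2)
Day 86: (2 + 86 - 1) mod 3
= 87 mod 3
= 0
Index 0 → shift A


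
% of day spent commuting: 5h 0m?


Time: 300 minutes
Day: 1440 minutes
Percentage = (300/1440) × 100 ≈ 20.8%

20.8%


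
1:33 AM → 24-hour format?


Input: 1:33 AM
AM hour stays: 1

01:33


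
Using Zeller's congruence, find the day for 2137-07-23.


Tuesday

Zeller's congruence:
q=23, m=7, k=37, j=21
h = (23 + ⌊13×8/5⌋ + 37 + ⌊37/4⌋ + ⌊21/4⌋ - 2×21) mod 7
= (23 + 20 + 37 + 9 + 5 - 42) mod 7
= 52 mod 7 = 3
h=3 → Tuesday


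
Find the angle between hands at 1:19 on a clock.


74.5°

Hour hand = 1×30 + 19×0.5 = 39.5°
Minute hand = 19×6 = 114°
Difference = |39.5 - 114| = 74.5°


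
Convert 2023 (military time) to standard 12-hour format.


8:23 PM

Hour: 20
20 - 12 = 8 → PM


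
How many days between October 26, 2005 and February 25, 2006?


From October 26, 2005 to February 25, 2006
Rest of October 2005: 31 - 26 = 5
Full months: November 30, December 31, January 31
Days into February 2006: 25
Total = 5 + 30 + 31 + 31 + 25 = 122 days

122 days


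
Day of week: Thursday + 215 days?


Tuesday

Start: Thursday (index 3)
(3 + 215) mod 7
= 218 mod 7
= 1
Index 1 → Tuesday


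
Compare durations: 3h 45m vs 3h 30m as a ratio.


15:14 (1.07)

Duration 1: 225 minutes
Duration 2: 210 minutes
Ratio = 225:210
GCD = 15
Simplified = 15:14
As a decimal: 15/14 ≈ 1.07


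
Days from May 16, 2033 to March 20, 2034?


From May 16, 2033 to March 20, 2034
Rest of May 2033: 31 - 16 = 15
Full months: June 30, July 31, August 31, September 30, October 31, November 30, December 31, January 31, February 2034 28
Days into March 2034: 20
Total = 15 + 30 + 31 + 31 + 30 + 31 + 30 + 31 + 31 + 28 + 20 = 308 days

308 days


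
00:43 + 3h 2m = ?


03:45

Start: 43 minutes from midnight
Add: 182 minutes
Total: 225 minutes
Hours: 225 ÷ 60 = 3 remainder 45


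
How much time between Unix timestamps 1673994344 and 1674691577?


Difference = 1674691577 - 1673994344 = 697233 seconds
In hours: 697233 / 3600 ≈ 193.7
In days: 697233 / 86400 ≈ 8.07

697233 seconds (193.7 hours / 8.07 days)


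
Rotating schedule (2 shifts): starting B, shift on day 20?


Shift A

Shifts: A, B
Start: B (index 1)
Day 20: (1 + 20 - 1) mod 2
= 20 mod 2
= 0
Index 0 → shift A


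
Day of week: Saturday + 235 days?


Wednesday

Start: Saturday (index 5)
(5 + 235) mod 7
= 240 mod 7
= 2
Index 2 → Wednesday


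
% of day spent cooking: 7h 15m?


Time: 435 minutes
Day: 1440 minutes
Percentage = (435/1440) × 100 ≈ 30.2%

30.2%


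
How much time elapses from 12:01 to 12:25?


End time in minutes: 12×60 + 25 = 745
Start time in minutes: 12×60 + 1 = 721
Difference = 745 - 721 = 24 minutes
= 0 hours 24 minutes

0h 24m


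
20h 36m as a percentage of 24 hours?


Total minutes: 20×60 + 36 = 1236
Day = 24×60 = 1440 minutes
Fraction = 1236/1440 ≈ 0.8583
As a percentage: 1236/1440 × 100 ≈ 85.83%

0.8583 (85.83%)


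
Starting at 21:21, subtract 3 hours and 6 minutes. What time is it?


18:15

Start: 1281 minutes from midnight
Subtract: 186 minutes
Remaining: 1281 - 186 = 1095
Hours: 18, Minutes: 15


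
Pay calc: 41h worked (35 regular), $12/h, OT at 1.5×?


Regular: 35h × $12 = $420.00
Overtime: 41 - 35 = 6h
OT pay: 6h × $12 × 1.5 = $108.00
Total = $420.00 + $108.00 = $528.00

$528.00


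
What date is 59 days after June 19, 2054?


August 17, 2054

Start: June 19, 2054
Add 59 days
June 19 → July 1: 30 - 19 + 1 = 12 days (59 - 12 = 47 left)
July 1 → August 1: 31 - 1 + 1 = 31 days (47 - 31 = 16 left)
August 1 + 16 = August 17, 2054


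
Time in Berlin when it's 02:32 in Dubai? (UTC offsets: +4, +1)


Time difference = UTC+1 - UTC+4 = -3 hours
New hour = (2 -3) mod 24
= -1 mod 24 = 23
Minutes unchanged → 23:32; -1 < 0 → previous day

23:32 (previous day)


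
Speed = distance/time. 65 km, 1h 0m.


Distance: 65 km
Time: 1 hours
Speed = 65 / 1 = 65.0 km/h

65.0 km/h


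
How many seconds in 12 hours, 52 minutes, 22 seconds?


Hours: 12 × 3600 = 43200
Minutes: 52 × 60 = 3120
Seconds: 22
Total = 43200 + 3120 + 22 = 46342

46342 seconds


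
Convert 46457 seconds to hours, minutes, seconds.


12h 54m 17s

Hours: 46457 ÷ 3600 = 12 remainder 3257
Minutes: 3257 ÷ 60 = 54 remainder 17
Seconds: 17


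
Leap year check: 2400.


Rules: divisible by 4 AND (not by 100 OR by 400)
2400 ÷ 4 = 600 exactly → divisible by 4
2400 ÷ 100 = 24 exactly → divisible by 100
2400 ÷ 400 = 6 exactly → divisible by 400
Divisible by 400 → leap year

Yes


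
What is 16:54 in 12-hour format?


4:54 PM

Hour: 16
16 - 12 = 4 → PM


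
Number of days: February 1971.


28 days

Month: February (month 2)
February: 28 or 29 (leap year)
1971 leap year? No


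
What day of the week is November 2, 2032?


Zeller's congruence:
q=2, m=11, k=32, j=20
h = (2 + ⌊13×12/5⌋ + 32 + ⌊32/4⌋ + ⌊20/4⌋ - 2×20) mod 7
= (2 + 31 + 32 + 8 + 5 - 40) mod 7
= 38 mod 7 = 3
h=3 → Tuesday

Tuesday


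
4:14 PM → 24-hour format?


Input: 4:14 PM
PM: 4 + 12 = 16

16:14


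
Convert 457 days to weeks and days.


65 weeks 2 days

Weeks: 457 ÷ 7 = 65 remainder 2


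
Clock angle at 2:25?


77.5°

Hour hand = 2×30 + 25×0.5 = 72.5°
Minute hand = 25×6 = 150°
Difference = |72.5 - 150| = 77.5°


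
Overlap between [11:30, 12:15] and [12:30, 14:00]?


Meeting A: 690-735 (in minutes from midnight)
Meeting B: 750-840
Overlap start = max(690, 750) = 750
Overlap end = min(735, 840) = 735
Overlap = max(0, 735 - 750) = 0 min

0 minutes


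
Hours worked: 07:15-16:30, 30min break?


Total time = (16×60+30) - (7×60+15)
= 990 - 435 = 555 min
Minus break: 555 - 30 = 525 min
= 8h 45m

8h 45m (525 minutes)


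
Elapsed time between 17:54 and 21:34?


3h 40m

End time in minutes: 21×60 + 34 = 1294
Start time in minutes: 17×60 + 54 = 1074
Difference = 1294 - 1074 = 220 minutes
= 3 hours 40 minutes


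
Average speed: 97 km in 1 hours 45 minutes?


55.4 km/h

Distance: 97 km
Time: 1h 45m = 105 min = 105/60 = 7/4 hours
Speed = 97 ÷ (7/4) = 97 × 4 / 7 = 388/7 ≈ 55.4 km/h


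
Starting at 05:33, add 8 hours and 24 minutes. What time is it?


13:57

Start: 333 minutes from midnight
Add: 504 minutes
Total: 837 minutes
Hours: 837 ÷ 60 = 13 remainder 57


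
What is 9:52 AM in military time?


09:52

Input: 9:52 AM
AM hour stays: 9


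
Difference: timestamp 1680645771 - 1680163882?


481889 seconds (133.9 hours / 5.58 days)

Difference = 1680645771 - 1680163882 = 481889 seconds
In hours: 481889 / 3600 ≈ 133.9
In days: 481889 / 86400 ≈ 5.58


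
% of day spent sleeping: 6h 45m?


28.1%

Time: 405 minutes
Day: 1440 minutes
Percentage = (405/1440) × 100 ≈ 28.1%


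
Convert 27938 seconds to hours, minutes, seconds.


Hours: 27938 ÷ 3600 = 7 remainder 2738
Minutes: 2738 ÷ 60 = 45 remainder 38
Seconds: 38

7h 45m 38s


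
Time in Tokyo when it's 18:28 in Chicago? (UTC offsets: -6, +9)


09:28 (next day)

Time difference = UTC+9 - UTC-6 = +15 hours
New hour = (18 + 15) mod 24
= 33 mod 24 = 9
Minutes unchanged → 09:28; 33 ≥ 24 → next day


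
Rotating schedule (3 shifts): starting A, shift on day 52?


Shifts: A, B, C
Start: A (index 0)
Day 52: (0 + 52 - 1) mod 3
= 51 mod 3
= 0
Index 0 → shift A

Shift A


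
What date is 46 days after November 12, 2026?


December 28, 2026

Start: November 12, 2026
Add 46 days
November 12 → December 1: 30 - 12 + 1 = 19 days (46 - 19 = 27 left)
December 1 + 27 = December 28, 2026


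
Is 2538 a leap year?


No

Rules: divisible by 4 AND (not by 100 OR by 400)
2538 ÷ 4 = 634 remainder 2 → not divisible by 4
Not divisible by 4 → not a leap year


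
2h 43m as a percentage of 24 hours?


0.1132 (11.32%)

Total minutes: 2×60 + 43 = 163
Day = 24×60 = 1440 minutes
Fraction = 163/1440 ≈ 0.1132
As a percentage: 163/1440 × 100 ≈ 11.32%


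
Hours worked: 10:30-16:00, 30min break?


5h 0m (300 minutes)

Total time = (16×60+0) - (10×60+30)
= 960 - 630 = 330 min
Minus break: 330 - 30 = 300 min
= 5h 0m


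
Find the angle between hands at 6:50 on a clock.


95.0°

Hour hand = 6×30 + 50×0.5 = 205.0°
Minute hand = 50×6 = 300°
Difference = |205.0 - 300| = 95.0°


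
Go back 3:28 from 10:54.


Start: 654 minutes from midnight
Subtract: 208 minutes
Remaining: 654 - 208 = 446
Hours: 7, Minutes: 26

07:26


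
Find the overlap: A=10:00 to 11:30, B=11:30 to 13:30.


0 minutes

Meeting A: 600-690 (in minutes from midnight)
Meeting B: 690-810
Overlap start = max(600, 690) = 690
Overlap end = min(690, 810) = 690
Overlap = max(0, 690 - 690) = 0 min


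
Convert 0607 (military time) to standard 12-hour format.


6:07 AM

Hour: 6
6 < 12 → AM


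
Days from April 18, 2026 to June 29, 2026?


From April 18, 2026 to June 29, 2026
Rest of April 2026: 30 - 18 = 12
Full months: May 31
Days into June 2026: 29
Total = 12 + 31 + 29 = 72 days

72 days


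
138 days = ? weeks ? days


19 weeks 5 days

Weeks: 138 ÷ 7 = 19 remainder 5


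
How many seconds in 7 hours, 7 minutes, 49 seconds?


25669 seconds

Hours: 7 × 3600 = 25200
Minutes: 7 × 60 = 420
Seconds: 49
Total = 25200 + 420 + 49 = 25669


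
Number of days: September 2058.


Month: September (month 9)
September has 30 days

30 days


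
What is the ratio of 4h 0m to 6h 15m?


16:25 (0.64)

Duration 1: 240 minutes
Duration 2: 375 minutes
Ratio = 240:375
GCD = 15
Simplified = 16:25
As a decimal: 16/25 = 0.64


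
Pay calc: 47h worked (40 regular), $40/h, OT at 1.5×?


$2020.00

Regular: 40h × $40 = $1600.00
Overtime: 47 - 40 = 7h
OT pay: 7h × $40 × 1.5 = $420.00
Total = $1600.00 + $420.00 = $2020.00


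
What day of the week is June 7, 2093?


Zeller's congruence:
q=7, m=6, k=93, j=20
h = (7 + ⌊13×7/5⌋ + 93 + ⌊93/4⌋ + ⌊20/4⌋ - 2×20) mod 7
= (7 + 18 + 93 + 23 + 5 - 40) mod 7
= 106 mod 7 = 1
h=1 → Sunday

Sunday


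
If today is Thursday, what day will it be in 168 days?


Start: Thursday (index 3)
(3 + 168) mod 7
= 171 mod 7
= 3
Index 3 → Thursday

Thursday


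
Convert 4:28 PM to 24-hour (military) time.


Input: 4:28 PM
PM: 4 + 12 = 16

16:28


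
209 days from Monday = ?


Start: Monday (index 0)
(0 + 209) mod 7
= 209 mod 7
= 6
Index 6 → Sunday

Sunday


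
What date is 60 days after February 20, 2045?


April 21, 2045

Start: February 20, 2045
Add 60 days
February 20 → March 1: 28 - 20 + 1 = 9 days (60 - 9 = 51 left)
March 1 → April 1: 31 - 1 + 1 = 31 days (51 - 31 = 20 left)
April 1 + 20 = April 21, 2045


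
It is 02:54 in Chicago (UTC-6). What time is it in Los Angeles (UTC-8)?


Time difference = UTC-8 - UTC-6 = -2 hours
New hour = (2 -2) mod 24
= 0 mod 24 = 0
Minutes unchanged → 00:54

00:54


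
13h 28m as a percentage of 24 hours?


Total minutes: 13×60 + 28 = 808
Day = 24×60 = 1440 minutes
Fraction = 808/1440 ≈ 0.5611
As a percentage: 808/1440 × 100 ≈ 56.11%

0.5611 (56.11%)


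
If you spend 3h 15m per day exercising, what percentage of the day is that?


13.5%

Time: 195 minutes
Day: 1440 minutes
Percentage = (195/1440) × 100 ≈ 13.5%


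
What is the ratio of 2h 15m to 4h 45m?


Duration 1: 135 minutes
Duration 2: 285 minutes
Ratio = 135:285
GCD = 15
Simplified = 9:19
As a decimal: 9/19 ≈ 0.47

9:19 (0.47)


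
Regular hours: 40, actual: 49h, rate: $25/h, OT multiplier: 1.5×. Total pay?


$1337.50

Regular: 40h × $25 = $1000.00
Overtime: 49 - 40 = 9h
OT pay: 9h × $25 × 1.5 = $337.50
Total = $1000.00 + $337.50 = $1337.50


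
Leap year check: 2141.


Rules: divisible by 4 AND (not by 100 OR by 400)
2141 ÷ 4 = 535 remainder 1 → not divisible by 4
Not divisible by 4 → not a leap year

No


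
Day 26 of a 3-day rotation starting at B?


Shifts: A, B, C
Start: B (index 1)
Day 26: (1 + 26 - 1) mod 3
= 26 mod 3
= 2
Index 2 → shift C

Shift C


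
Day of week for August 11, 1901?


Zeller's congruence:
q=11, m=8, k=1, j=19
h = (11 + ⌊13×9/5⌋ + 1 + ⌊1/4⌋ + ⌊19/4⌋ - 2×19) mod 7
= (11 + 23 + 1 + 0 + 4 - 38) mod 7
= 1 mod 7 = 1
h=1 → Sunday

Sunday


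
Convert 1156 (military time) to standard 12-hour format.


Hour: 11
11 < 12 → AM

11:56 AM


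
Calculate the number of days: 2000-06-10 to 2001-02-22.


257 days

From June 10, 2000 to February 22, 2001
Rest of June 2000: 30 - 10 = 20
Full months: July 31, August 31, September 30, October 31, November 30, December 31, January 31
Days into February 2001: 22
Total = 20 + 31 + 31 + 30 + 31 + 30 + 31 + 31 + 22 = 257 days


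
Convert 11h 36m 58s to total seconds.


41818 seconds

Hours: 11 × 3600 = 39600
Minutes: 36 × 60 = 2160
Seconds: 58
Total = 39600 + 2160 + 58 = 41818


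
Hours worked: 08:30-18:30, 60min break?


9h 0m (540 minutes)

Total time = (18×60+30) - (8×60+30)
= 1110 - 510 = 600 min
Minus break: 600 - 60 = 540 min
= 9h 0m


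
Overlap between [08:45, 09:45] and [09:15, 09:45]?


Meeting A: 525-585 (in minutes from midnight)
Meeting B: 555-585
Overlap start = max(525, 555) = 555
Overlap end = min(585, 585) = 585
Overlap = max(0, 585 - 555) = 30 min

30 minutes


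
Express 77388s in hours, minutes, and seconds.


Hours: 77388 ÷ 3600 = 21 remainder 1788
Minutes: 1788 ÷ 60 = 29 remainder 48
Seconds: 48

21h 29m 48s


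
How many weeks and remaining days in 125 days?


Weeks: 125 ÷ 7 = 17 remainder 6

17 weeks 6 days


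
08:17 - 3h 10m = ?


05:07

Start: 497 minutes from midnight
Subtract: 190 minutes
Remaining: 497 - 190 = 307
Hours: 5, Minutes: 7


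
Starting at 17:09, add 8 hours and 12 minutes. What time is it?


01:21 (next day)

Start: 1029 minutes from midnight
Add: 492 minutes
Total: 1521 minutes
Hours: 1521 ÷ 60 = 25 remainder 21
25 ≥ 24 → 25 - 24 = 1 (next day)


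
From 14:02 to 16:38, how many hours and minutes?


End time in minutes: 16×60 + 38 = 998
Start time in minutes: 14×60 + 2 = 842
Difference = 998 - 842 = 156 minutes
= 2 hours 36 minutes

2h 36m


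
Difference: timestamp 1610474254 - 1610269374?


Difference = 1610474254 - 1610269374 = 204880 seconds
In hours: 204880 / 3600 ≈ 56.9
In days: 204880 / 86400 ≈ 2.37

204880 seconds (56.9 hours / 2.37 days)


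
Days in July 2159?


Month: July (month 7)
July has 31 days

31 days


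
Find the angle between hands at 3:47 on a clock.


Hour hand = 3×30 + 47×0.5 = 113.5°
Minute hand = 47×6 = 282°
Difference = |113.5 - 282| = 168.5°

168.5°


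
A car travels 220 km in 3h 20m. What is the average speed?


66.0 km/h

Distance: 220 km
Time: 3h 20m = 200 min = 200/60 = 10/3 hours
Speed = 220 ÷ (10/3) = 220 × 3 / 10 = 660/10 = 66.0 km/h


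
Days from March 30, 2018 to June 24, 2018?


From March 30, 2018 to June 24, 2018
Rest of March 2018: 31 - 30 = 1
Full months: April 30, May 31
Days into June 2018: 24
Total = 1 + 30 + 31 + 24 = 86 days

86 days


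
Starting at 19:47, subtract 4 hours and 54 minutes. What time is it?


14:53

Start: 1187 minutes from midnight
Subtract: 294 minutes
Remaining: 1187 - 294 = 893
Hours: 14, Minutes: 53


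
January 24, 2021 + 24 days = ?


Start: January 24, 2021
Add 24 days
January 24 → February 1: 31 - 24 + 1 = 8 days (24 - 8 = 16 left)
February 1 + 16 = February 17, 2021

February 17, 2021


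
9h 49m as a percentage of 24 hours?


0.4090 (40.90%)

Total minutes: 9×60 + 49 = 589
Day = 24×60 = 1440 minutes
Fraction = 589/1440 ≈ 0.4090
As a percentage: 589/1440 × 100 ≈ 40.90%


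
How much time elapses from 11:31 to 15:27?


End time in minutes: 15×60 + 27 = 927
Start time in minutes: 11×60 + 31 = 691
Difference = 927 - 691 = 236 minutes
= 3 hours 56 minutes

3h 56m


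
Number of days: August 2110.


31 days

Month: August (month 8)
August has 31 days


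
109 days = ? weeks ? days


Weeks: 109 ÷ 7 = 15 remainder 4

15 weeks 4 days


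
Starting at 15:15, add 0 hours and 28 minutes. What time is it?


Start: 915 minutes from midnight
Add: 28 minutes
Total: 943 minutes
Hours: 943 ÷ 60 = 15 remainder 43

15:43


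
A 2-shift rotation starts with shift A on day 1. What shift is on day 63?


Shift A

Shifts: A, B
Start: A (index 0)
Day 63: (0 + 63 - 1) mod 2
= 62 mod 2
= 0
Index 0 → shift A


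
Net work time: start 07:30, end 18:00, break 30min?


10h 0m (600 minutes)

Total time = (18×60+0) - (7×60+30)
= 1080 - 450 = 630 min
Minus break: 630 - 30 = 600 min
= 10h 0m


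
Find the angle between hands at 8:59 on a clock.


Hour hand = 8×30 + 59×0.5 = 269.5°
Minute hand = 59×6 = 354°
Difference = |269.5 - 354| = 84.5°

84.5°


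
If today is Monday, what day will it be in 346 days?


Thursday

Start: Monday (index 0)
(0 + 346) mod 7
= 346 mod 7
= 3
Index 3 → Thursday


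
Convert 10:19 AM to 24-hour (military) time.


10:19

Input: 10:19 AM
AM hour stays: 10


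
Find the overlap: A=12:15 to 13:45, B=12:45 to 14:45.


Meeting A: 735-825 (in minutes from midnight)
Meeting B: 765-885
Overlap start = max(735, 765) = 765
Overlap end = min(825, 885) = 825
Overlap = max(0, 825 - 765) = 60 min

60 minutes


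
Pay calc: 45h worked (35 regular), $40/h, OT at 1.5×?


Regular: 35h × $40 = $1400.00
Overtime: 45 - 35 = 10h
OT pay: 10h × $40 × 1.5 = $600.00
Total = $1400.00 + $600.00 = $2000.00

$2000.00


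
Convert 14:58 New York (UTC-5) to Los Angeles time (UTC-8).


Time difference = UTC-8 - UTC-5 = -3 hours
New hour = (14 -3) mod 24
= 11 mod 24 = 11
Minutes unchanged → 11:58

11:58


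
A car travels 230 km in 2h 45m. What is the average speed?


Distance: 230 km
Time: 2h 45m = 165 min = 165/60 = 11/4 hours
Speed = 230 ÷ (11/4) = 230 × 4 / 11 = 920/11 ≈ 83.6 km/h

83.6 km/h


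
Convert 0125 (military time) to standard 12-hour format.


Hour: 1
1 < 12 → AM

1:25 AM


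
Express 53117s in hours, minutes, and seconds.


Hours: 53117 ÷ 3600 = 14 remainder 2717
Minutes: 2717 ÷ 60 = 45 remainder 17
Seconds: 17

14h 45m 17s


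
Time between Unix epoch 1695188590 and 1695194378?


Difference = 1695194378 - 1695188590 = 5788 seconds
In hours: 5788 / 3600 ≈ 1.6
In days: 5788 / 86400 ≈ 0.07

5788 seconds (1.6 hours / 0.07 days)
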